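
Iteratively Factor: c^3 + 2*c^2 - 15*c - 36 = (c + 3)*(c^2 - c - 12) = (c + 3)^2*(c - 4)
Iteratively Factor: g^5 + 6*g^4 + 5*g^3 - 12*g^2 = (g)*(g^4 + 6*g^3 + 5*g^2 - 12*g) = g^2*(g^3 + 6*g^2 + 5*g - 12) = g^2*(g - 1)*(g^2 + 7*g + 12) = g^2*(g - 1)*(g + 3)*(g + 4)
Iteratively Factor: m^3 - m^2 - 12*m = (m + 3)*(m^2 - 4*m) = m*(m + 3)*(m - 4)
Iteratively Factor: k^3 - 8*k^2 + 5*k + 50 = (k - 5)*(k^2 - 3*k - 10) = (k - 5)*(k + 2)*(k - 5)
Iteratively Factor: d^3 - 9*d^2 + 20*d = (d - 4)*(d^2 - 5*d) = d*(d - 4)*(d - 5)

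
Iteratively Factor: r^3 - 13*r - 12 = (r + 1)*(r^2 - r - 12) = (r - 4)*(r + 1)*(r + 3)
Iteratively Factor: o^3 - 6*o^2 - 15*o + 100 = (o - 5)*(o^2 - o - 20) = (o - 5)*(o + 4)*(o - 5)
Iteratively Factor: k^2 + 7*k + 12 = (k + 3)*(k + 4)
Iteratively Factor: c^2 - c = (c - 1)*(c)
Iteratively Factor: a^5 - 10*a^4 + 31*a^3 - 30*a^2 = (a)*(a^4 - 10*a^3 + 31*a^2 - 30*a) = a*(a - 5)*(a^3 - 5*a^2 + 6*a) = a^2*(a - 5)*(a^2 - 5*a + 6) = a^2*(a - 5)*(a - 2)*(a - 3)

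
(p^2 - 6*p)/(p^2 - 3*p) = (p - 6)/(p - 3)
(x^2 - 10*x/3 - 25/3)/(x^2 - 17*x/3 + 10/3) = (3*x + 5)/(3*x - 2)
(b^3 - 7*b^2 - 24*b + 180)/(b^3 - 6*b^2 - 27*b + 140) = (b^2 - 12*b + 36)/(b^2 - 11*b + 28)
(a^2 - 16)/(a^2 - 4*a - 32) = (a - 4)/(a - 8)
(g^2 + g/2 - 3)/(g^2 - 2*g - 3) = (-g^2 - g/2 + 3)/(-g^2 + 2*g + 3)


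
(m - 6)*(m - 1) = m^2 - 7*m + 6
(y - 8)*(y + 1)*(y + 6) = y^3 - y^2 - 50*y - 48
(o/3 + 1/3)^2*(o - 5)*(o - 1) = o^4/9 - 4*o^3/9 - 2*o^2/3 + 4*o/9 + 5/9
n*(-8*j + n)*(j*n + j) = -8*j^2*n^2 - 8*j^2*n + j*n^3 + j*n^2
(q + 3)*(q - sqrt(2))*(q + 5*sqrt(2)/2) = q^3 + 3*sqrt(2)*q^2/2 + 3*q^2 - 5*q + 9*sqrt(2)*q/2 - 15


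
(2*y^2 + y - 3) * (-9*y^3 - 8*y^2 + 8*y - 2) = -18*y^5 - 25*y^4 + 35*y^3 + 28*y^2 - 26*y + 6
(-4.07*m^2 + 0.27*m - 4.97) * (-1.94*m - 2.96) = 7.8958*m^3 + 11.5234*m^2 + 8.8426*m + 14.7112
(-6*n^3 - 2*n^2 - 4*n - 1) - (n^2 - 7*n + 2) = -6*n^3 - 3*n^2 + 3*n - 3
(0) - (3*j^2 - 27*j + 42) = -3*j^2 + 27*j - 42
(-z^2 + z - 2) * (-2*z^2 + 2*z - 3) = 2*z^4 - 4*z^3 + 9*z^2 - 7*z + 6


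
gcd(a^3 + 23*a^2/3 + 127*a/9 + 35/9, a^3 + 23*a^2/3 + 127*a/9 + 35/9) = a^3 + 23*a^2/3 + 127*a/9 + 35/9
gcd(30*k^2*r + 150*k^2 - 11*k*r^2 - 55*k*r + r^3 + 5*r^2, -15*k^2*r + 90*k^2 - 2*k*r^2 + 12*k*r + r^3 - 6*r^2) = -5*k + r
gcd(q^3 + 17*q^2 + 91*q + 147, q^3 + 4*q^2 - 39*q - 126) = q^2 + 10*q + 21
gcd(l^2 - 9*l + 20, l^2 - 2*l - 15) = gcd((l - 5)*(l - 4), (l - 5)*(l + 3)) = l - 5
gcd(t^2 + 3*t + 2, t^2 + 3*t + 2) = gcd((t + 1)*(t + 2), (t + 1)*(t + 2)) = t^2 + 3*t + 2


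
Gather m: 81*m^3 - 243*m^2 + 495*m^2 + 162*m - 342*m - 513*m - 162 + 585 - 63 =81*m^3 + 252*m^2 - 693*m + 360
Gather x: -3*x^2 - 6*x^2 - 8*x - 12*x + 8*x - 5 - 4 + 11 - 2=-9*x^2 - 12*x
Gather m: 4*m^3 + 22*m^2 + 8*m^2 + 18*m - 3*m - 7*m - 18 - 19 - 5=4*m^3 + 30*m^2 + 8*m - 42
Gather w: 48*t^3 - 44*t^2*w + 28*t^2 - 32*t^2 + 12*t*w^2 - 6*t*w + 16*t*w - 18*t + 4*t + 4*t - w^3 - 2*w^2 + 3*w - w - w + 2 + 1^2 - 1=48*t^3 - 4*t^2 - 10*t - w^3 + w^2*(12*t - 2) + w*(-44*t^2 + 10*t + 1) + 2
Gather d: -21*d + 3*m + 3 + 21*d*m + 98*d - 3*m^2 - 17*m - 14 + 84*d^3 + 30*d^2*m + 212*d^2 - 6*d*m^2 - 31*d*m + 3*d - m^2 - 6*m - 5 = 84*d^3 + d^2*(30*m + 212) + d*(-6*m^2 - 10*m + 80) - 4*m^2 - 20*m - 16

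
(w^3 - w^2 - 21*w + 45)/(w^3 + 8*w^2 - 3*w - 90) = (w - 3)/(w + 6)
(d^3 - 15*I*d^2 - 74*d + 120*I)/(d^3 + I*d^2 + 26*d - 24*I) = (d^2 - 11*I*d - 30)/(d^2 + 5*I*d + 6)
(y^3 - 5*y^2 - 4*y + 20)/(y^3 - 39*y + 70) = (y + 2)/(y + 7)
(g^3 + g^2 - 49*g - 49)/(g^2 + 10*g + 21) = (g^2 - 6*g - 7)/(g + 3)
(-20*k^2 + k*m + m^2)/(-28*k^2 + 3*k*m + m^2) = (5*k + m)/(7*k + m)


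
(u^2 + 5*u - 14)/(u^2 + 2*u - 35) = (u - 2)/(u - 5)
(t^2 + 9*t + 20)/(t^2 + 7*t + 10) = (t + 4)/(t + 2)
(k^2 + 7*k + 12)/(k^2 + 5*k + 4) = (k + 3)/(k + 1)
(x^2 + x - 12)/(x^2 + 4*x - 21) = (x + 4)/(x + 7)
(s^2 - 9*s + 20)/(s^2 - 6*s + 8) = (s - 5)/(s - 2)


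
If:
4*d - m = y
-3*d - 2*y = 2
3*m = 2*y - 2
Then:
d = -14/39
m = -38/39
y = -6/13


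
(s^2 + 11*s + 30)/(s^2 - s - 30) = (s + 6)/(s - 6)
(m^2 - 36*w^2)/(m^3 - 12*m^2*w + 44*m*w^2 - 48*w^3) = (m + 6*w)/(m^2 - 6*m*w + 8*w^2)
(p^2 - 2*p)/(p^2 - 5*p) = (p - 2)/(p - 5)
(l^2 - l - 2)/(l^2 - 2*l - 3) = (l - 2)/(l - 3)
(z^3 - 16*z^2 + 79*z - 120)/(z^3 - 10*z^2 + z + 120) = (z - 3)/(z + 3)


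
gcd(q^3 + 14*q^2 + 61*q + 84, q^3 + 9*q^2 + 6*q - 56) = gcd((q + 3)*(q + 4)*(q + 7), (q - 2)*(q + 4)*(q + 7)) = q^2 + 11*q + 28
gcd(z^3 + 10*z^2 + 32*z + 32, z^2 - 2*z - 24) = z + 4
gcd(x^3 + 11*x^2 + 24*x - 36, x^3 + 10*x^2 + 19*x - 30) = x^2 + 5*x - 6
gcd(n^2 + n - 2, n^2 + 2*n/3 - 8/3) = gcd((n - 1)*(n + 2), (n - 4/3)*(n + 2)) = n + 2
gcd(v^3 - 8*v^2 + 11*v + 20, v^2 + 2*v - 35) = v - 5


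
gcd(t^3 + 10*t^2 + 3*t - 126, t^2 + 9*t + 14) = t + 7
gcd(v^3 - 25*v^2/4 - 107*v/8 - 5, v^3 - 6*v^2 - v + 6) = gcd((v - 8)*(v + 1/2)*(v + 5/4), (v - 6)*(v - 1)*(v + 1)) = 1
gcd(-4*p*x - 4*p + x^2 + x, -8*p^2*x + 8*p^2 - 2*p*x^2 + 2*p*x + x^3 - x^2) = -4*p + x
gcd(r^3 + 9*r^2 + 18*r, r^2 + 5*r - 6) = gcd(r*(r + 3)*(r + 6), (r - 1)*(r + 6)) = r + 6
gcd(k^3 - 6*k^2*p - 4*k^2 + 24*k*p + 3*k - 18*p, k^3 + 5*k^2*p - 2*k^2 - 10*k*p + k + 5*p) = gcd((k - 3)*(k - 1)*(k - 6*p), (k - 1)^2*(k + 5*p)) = k - 1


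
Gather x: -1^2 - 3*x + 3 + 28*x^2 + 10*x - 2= 28*x^2 + 7*x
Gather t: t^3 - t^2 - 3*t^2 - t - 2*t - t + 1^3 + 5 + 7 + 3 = t^3 - 4*t^2 - 4*t + 16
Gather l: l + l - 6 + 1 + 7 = 2*l + 2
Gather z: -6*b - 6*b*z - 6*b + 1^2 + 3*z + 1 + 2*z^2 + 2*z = -12*b + 2*z^2 + z*(5 - 6*b) + 2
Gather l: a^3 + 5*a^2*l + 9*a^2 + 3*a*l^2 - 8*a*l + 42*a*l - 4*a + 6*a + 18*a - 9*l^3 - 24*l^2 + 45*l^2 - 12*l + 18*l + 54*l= a^3 + 9*a^2 + 20*a - 9*l^3 + l^2*(3*a + 21) + l*(5*a^2 + 34*a + 60)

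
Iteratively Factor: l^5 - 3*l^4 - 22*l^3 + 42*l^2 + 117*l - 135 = (l - 1)*(l^4 - 2*l^3 - 24*l^2 + 18*l + 135) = (l - 1)*(l + 3)*(l^3 - 5*l^2 - 9*l + 45) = (l - 3)*(l - 1)*(l + 3)*(l^2 - 2*l - 15) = (l - 5)*(l - 3)*(l - 1)*(l + 3)*(l + 3)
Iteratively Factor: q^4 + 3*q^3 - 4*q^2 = (q - 1)*(q^3 + 4*q^2) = (q - 1)*(q + 4)*(q^2) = q*(q - 1)*(q + 4)*(q)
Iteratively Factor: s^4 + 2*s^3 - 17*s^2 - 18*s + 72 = (s - 2)*(s^3 + 4*s^2 - 9*s - 36) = (s - 3)*(s - 2)*(s^2 + 7*s + 12) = (s - 3)*(s - 2)*(s + 4)*(s + 3)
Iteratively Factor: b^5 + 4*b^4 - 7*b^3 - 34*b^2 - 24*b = (b + 1)*(b^4 + 3*b^3 - 10*b^2 - 24*b) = (b - 3)*(b + 1)*(b^3 + 6*b^2 + 8*b) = (b - 3)*(b + 1)*(b + 4)*(b^2 + 2*b) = (b - 3)*(b + 1)*(b + 2)*(b + 4)*(b)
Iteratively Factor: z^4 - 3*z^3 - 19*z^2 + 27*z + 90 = (z - 5)*(z^3 + 2*z^2 - 9*z - 18) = (z - 5)*(z - 3)*(z^2 + 5*z + 6) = (z - 5)*(z - 3)*(z + 3)*(z + 2)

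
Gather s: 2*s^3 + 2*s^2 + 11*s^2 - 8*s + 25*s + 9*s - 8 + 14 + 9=2*s^3 + 13*s^2 + 26*s + 15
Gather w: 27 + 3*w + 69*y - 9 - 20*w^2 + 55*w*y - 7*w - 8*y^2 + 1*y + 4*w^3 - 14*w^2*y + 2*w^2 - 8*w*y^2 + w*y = 4*w^3 + w^2*(-14*y - 18) + w*(-8*y^2 + 56*y - 4) - 8*y^2 + 70*y + 18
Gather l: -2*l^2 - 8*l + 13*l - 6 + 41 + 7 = -2*l^2 + 5*l + 42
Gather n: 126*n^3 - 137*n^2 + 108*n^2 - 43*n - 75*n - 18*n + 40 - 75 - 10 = 126*n^3 - 29*n^2 - 136*n - 45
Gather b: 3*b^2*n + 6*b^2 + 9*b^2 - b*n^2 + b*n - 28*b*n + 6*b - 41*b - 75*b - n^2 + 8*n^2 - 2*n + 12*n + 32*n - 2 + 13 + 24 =b^2*(3*n + 15) + b*(-n^2 - 27*n - 110) + 7*n^2 + 42*n + 35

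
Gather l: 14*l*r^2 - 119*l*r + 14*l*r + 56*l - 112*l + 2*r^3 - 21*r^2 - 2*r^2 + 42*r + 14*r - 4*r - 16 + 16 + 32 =l*(14*r^2 - 105*r - 56) + 2*r^3 - 23*r^2 + 52*r + 32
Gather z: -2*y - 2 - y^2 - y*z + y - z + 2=-y^2 - y + z*(-y - 1)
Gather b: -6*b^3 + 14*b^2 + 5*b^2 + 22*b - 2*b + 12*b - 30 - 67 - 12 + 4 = -6*b^3 + 19*b^2 + 32*b - 105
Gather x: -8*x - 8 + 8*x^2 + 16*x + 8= 8*x^2 + 8*x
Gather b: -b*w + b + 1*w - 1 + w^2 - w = b*(1 - w) + w^2 - 1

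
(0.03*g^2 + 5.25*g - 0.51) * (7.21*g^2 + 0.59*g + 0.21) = 0.2163*g^4 + 37.8702*g^3 - 0.573300000000001*g^2 + 0.8016*g - 0.1071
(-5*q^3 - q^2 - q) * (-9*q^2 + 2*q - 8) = 45*q^5 - q^4 + 47*q^3 + 6*q^2 + 8*q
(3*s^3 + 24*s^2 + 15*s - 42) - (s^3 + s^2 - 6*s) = 2*s^3 + 23*s^2 + 21*s - 42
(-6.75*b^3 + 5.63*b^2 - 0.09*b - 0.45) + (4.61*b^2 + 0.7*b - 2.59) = -6.75*b^3 + 10.24*b^2 + 0.61*b - 3.04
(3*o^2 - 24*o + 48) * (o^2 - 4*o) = 3*o^4 - 36*o^3 + 144*o^2 - 192*o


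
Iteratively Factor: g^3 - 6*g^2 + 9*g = (g - 3)*(g^2 - 3*g) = g*(g - 3)*(g - 3)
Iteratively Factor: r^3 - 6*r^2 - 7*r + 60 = (r - 4)*(r^2 - 2*r - 15) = (r - 4)*(r + 3)*(r - 5)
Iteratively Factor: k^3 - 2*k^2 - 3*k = (k + 1)*(k^2 - 3*k) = (k - 3)*(k + 1)*(k)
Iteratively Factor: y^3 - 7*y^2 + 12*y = (y - 3)*(y^2 - 4*y) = y*(y - 3)*(y - 4)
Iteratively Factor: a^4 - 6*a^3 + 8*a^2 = (a - 2)*(a^3 - 4*a^2) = (a - 4)*(a - 2)*(a^2) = a*(a - 4)*(a - 2)*(a)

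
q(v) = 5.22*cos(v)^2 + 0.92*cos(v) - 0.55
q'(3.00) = 1.33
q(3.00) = 3.66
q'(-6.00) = -3.06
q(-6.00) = 5.15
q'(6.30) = -0.19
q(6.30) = 5.59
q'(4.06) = -4.31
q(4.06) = 0.82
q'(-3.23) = 0.84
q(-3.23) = 3.71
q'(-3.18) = 0.37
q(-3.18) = 3.74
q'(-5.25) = -5.38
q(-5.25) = 1.29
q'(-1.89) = -2.24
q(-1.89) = -0.32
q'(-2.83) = -2.76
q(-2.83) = 3.30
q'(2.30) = 4.50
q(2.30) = 1.15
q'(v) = -10.44*sin(v)*cos(v) - 0.92*sin(v)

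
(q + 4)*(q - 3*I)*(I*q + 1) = I*q^3 + 4*q^2 + 4*I*q^2 + 16*q - 3*I*q - 12*I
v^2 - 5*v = v*(v - 5)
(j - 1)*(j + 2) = j^2 + j - 2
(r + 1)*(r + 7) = r^2 + 8*r + 7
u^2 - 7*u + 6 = (u - 6)*(u - 1)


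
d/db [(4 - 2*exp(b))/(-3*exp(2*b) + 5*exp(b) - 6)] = 2*(-(exp(b) - 2)*(6*exp(b) - 5) + 3*exp(2*b) - 5*exp(b) + 6)*exp(b)/(3*exp(2*b) - 5*exp(b) + 6)^2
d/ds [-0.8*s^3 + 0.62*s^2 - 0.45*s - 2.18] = -2.4*s^2 + 1.24*s - 0.45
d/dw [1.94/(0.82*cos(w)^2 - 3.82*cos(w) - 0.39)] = (3.1816*cos(w) - 7.4108)*sin(w)/(-0.82*cos(w)^2 + 3.82*cos(w) + 0.39)^2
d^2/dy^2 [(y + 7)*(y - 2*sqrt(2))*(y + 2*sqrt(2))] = 6*y + 14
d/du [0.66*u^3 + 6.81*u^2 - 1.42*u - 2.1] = 1.98*u^2 + 13.62*u - 1.42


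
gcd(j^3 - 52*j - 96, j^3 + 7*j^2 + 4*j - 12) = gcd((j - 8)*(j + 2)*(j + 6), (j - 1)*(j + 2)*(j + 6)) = j^2 + 8*j + 12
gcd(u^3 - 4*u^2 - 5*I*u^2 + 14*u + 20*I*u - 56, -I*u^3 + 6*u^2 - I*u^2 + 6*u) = 1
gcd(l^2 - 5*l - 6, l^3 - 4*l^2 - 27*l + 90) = l - 6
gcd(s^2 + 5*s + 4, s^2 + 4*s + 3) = s + 1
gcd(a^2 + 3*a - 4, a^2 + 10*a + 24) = a + 4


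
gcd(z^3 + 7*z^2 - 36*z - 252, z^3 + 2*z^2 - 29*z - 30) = z + 6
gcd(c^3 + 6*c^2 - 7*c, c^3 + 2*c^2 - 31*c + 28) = c^2 + 6*c - 7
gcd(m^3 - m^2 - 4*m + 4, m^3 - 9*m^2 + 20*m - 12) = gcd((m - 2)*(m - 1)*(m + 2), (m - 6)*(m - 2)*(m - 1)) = m^2 - 3*m + 2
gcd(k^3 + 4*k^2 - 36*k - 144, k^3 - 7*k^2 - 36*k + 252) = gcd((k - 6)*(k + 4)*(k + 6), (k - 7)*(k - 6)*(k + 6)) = k^2 - 36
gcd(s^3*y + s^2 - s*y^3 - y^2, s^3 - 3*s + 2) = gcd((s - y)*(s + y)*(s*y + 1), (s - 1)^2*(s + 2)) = 1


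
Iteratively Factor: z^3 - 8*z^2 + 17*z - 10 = (z - 5)*(z^2 - 3*z + 2) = (z - 5)*(z - 1)*(z - 2)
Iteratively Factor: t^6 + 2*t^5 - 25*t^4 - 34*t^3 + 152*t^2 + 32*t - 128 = (t + 4)*(t^5 - 2*t^4 - 17*t^3 + 34*t^2 + 16*t - 32) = (t + 1)*(t + 4)*(t^4 - 3*t^3 - 14*t^2 + 48*t - 32) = (t - 1)*(t + 1)*(t + 4)*(t^3 - 2*t^2 - 16*t + 32) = (t - 4)*(t - 1)*(t + 1)*(t + 4)*(t^2 + 2*t - 8) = (t - 4)*(t - 1)*(t + 1)*(t + 4)^2*(t - 2)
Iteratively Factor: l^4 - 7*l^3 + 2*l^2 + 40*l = (l - 4)*(l^3 - 3*l^2 - 10*l) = (l - 5)*(l - 4)*(l^2 + 2*l) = l*(l - 5)*(l - 4)*(l + 2)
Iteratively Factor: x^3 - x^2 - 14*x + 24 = (x + 4)*(x^2 - 5*x + 6) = (x - 2)*(x + 4)*(x - 3)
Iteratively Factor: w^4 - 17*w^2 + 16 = (w - 1)*(w^3 + w^2 - 16*w - 16) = (w - 4)*(w - 1)*(w^2 + 5*w + 4) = (w - 4)*(w - 1)*(w + 1)*(w + 4)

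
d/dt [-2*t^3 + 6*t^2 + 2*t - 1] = -6*t^2 + 12*t + 2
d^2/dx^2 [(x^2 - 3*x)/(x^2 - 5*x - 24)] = 4*(x^3 + 36*x^2 - 108*x + 468)/(x^6 - 15*x^5 + 3*x^4 + 595*x^3 - 72*x^2 - 8640*x - 13824)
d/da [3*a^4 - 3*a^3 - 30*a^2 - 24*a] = 12*a^3 - 9*a^2 - 60*a - 24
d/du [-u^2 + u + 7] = 1 - 2*u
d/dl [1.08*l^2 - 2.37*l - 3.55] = 2.16*l - 2.37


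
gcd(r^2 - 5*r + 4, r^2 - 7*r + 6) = r - 1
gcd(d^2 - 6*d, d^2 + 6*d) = d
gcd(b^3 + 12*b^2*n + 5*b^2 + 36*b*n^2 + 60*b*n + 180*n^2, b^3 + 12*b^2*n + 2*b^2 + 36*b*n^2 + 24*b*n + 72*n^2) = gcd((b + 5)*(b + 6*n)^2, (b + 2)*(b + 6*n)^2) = b^2 + 12*b*n + 36*n^2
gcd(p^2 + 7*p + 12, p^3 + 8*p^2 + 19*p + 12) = p^2 + 7*p + 12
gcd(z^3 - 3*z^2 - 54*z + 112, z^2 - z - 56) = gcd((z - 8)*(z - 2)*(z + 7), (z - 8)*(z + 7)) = z^2 - z - 56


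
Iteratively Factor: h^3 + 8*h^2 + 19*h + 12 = (h + 4)*(h^2 + 4*h + 3) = (h + 3)*(h + 4)*(h + 1)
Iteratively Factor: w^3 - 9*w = (w)*(w^2 - 9) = w*(w - 3)*(w + 3)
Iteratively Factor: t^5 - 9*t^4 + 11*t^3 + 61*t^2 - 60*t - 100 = (t - 5)*(t^4 - 4*t^3 - 9*t^2 + 16*t + 20) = (t - 5)*(t + 2)*(t^3 - 6*t^2 + 3*t + 10) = (t - 5)*(t - 2)*(t + 2)*(t^2 - 4*t - 5) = (t - 5)^2*(t - 2)*(t + 2)*(t + 1)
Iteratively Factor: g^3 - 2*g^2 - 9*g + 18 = (g - 2)*(g^2 - 9) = (g - 3)*(g - 2)*(g + 3)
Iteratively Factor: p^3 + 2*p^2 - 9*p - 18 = (p - 3)*(p^2 + 5*p + 6) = (p - 3)*(p + 2)*(p + 3)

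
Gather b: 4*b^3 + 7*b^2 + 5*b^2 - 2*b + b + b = 4*b^3 + 12*b^2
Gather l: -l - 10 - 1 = -l - 11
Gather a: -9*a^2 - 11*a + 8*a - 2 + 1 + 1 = -9*a^2 - 3*a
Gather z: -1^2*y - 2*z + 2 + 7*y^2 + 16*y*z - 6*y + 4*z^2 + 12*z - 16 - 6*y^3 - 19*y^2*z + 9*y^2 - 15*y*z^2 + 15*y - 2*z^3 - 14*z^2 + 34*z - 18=-6*y^3 + 16*y^2 + 8*y - 2*z^3 + z^2*(-15*y - 10) + z*(-19*y^2 + 16*y + 44) - 32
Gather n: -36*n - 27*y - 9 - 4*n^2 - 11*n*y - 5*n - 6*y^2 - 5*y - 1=-4*n^2 + n*(-11*y - 41) - 6*y^2 - 32*y - 10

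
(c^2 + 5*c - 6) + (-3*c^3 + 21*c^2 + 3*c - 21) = -3*c^3 + 22*c^2 + 8*c - 27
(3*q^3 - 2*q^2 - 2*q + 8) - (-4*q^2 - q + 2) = 3*q^3 + 2*q^2 - q + 6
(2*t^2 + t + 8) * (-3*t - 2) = -6*t^3 - 7*t^2 - 26*t - 16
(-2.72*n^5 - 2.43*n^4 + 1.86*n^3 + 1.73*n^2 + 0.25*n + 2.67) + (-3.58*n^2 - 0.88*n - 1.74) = -2.72*n^5 - 2.43*n^4 + 1.86*n^3 - 1.85*n^2 - 0.63*n + 0.93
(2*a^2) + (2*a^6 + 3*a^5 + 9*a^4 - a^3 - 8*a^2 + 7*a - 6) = 2*a^6 + 3*a^5 + 9*a^4 - a^3 - 6*a^2 + 7*a - 6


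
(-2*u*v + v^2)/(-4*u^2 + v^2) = v/(2*u + v)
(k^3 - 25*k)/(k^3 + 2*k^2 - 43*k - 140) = k*(k - 5)/(k^2 - 3*k - 28)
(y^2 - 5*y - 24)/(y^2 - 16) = (y^2 - 5*y - 24)/(y^2 - 16)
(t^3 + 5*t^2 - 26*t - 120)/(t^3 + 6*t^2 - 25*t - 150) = (t + 4)/(t + 5)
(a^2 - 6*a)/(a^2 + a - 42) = a/(a + 7)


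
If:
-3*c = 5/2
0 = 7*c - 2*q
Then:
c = -5/6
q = -35/12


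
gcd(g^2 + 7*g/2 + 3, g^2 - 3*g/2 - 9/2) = g + 3/2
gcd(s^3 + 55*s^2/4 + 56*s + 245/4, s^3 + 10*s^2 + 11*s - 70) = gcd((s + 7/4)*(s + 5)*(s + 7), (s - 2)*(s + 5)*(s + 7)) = s^2 + 12*s + 35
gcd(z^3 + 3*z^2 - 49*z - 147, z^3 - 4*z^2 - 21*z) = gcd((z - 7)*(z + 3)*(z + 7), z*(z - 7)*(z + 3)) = z^2 - 4*z - 21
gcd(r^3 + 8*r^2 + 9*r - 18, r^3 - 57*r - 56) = 1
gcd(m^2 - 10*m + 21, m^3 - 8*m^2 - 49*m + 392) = m - 7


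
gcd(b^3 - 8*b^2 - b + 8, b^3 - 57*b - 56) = b^2 - 7*b - 8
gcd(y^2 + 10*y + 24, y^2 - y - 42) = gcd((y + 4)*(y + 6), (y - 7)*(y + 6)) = y + 6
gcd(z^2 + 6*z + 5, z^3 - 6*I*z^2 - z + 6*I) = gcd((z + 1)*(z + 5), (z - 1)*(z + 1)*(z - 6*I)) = z + 1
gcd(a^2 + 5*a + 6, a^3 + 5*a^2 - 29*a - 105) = a + 3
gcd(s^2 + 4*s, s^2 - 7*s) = s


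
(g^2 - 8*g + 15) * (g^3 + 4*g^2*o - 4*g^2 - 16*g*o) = g^5 + 4*g^4*o - 12*g^4 - 48*g^3*o + 47*g^3 + 188*g^2*o - 60*g^2 - 240*g*o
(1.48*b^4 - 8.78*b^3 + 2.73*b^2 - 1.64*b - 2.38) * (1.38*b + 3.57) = 2.0424*b^5 - 6.8328*b^4 - 27.5772*b^3 + 7.4829*b^2 - 9.1392*b - 8.4966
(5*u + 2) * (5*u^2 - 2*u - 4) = 25*u^3 - 24*u - 8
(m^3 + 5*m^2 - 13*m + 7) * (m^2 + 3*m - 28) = m^5 + 8*m^4 - 26*m^3 - 172*m^2 + 385*m - 196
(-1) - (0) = -1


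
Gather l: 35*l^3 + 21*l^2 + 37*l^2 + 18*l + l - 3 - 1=35*l^3 + 58*l^2 + 19*l - 4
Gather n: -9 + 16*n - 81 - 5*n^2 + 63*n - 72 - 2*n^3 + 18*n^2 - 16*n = -2*n^3 + 13*n^2 + 63*n - 162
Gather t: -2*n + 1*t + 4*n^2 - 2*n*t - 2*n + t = 4*n^2 - 4*n + t*(2 - 2*n)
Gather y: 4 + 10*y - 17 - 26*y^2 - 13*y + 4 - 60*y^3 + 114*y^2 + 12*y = -60*y^3 + 88*y^2 + 9*y - 9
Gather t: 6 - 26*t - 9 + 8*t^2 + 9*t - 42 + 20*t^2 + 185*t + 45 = 28*t^2 + 168*t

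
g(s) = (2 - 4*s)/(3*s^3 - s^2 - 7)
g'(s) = (2 - 4*s)*(-9*s^2 + 2*s)/(3*s^3 - s^2 - 7)^2 - 4/(3*s^3 - s^2 - 7) = 2*(-6*s^3 + 2*s^2 + s*(2*s - 1)*(9*s - 2) + 14)/(-3*s^3 + s^2 + 7)^2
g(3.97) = -0.08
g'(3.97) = 0.04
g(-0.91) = -0.56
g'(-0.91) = -0.12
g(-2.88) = -0.16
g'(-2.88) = -0.10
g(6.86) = -0.03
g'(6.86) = 0.01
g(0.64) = 0.08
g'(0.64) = 0.63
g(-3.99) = -0.08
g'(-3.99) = -0.04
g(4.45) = -0.07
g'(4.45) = 0.03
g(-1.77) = -0.34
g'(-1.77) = -0.25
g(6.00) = -0.04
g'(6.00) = 0.01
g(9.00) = -0.02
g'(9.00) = 0.00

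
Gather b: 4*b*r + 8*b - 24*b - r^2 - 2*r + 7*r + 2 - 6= b*(4*r - 16) - r^2 + 5*r - 4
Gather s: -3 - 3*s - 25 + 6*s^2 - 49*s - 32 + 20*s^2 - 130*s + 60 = 26*s^2 - 182*s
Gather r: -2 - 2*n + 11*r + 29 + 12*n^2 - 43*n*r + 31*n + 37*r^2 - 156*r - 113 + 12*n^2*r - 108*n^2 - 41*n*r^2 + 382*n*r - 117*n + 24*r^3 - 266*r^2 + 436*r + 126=-96*n^2 - 88*n + 24*r^3 + r^2*(-41*n - 229) + r*(12*n^2 + 339*n + 291) + 40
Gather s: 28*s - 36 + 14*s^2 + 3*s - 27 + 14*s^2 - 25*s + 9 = 28*s^2 + 6*s - 54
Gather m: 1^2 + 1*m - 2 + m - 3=2*m - 4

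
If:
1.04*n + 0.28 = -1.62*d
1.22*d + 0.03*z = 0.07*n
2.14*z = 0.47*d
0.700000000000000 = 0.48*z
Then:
No Solution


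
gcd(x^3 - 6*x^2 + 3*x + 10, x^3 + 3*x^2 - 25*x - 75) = x - 5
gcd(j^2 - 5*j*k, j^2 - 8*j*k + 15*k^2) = j - 5*k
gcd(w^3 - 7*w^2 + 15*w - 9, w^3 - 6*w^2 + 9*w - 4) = w - 1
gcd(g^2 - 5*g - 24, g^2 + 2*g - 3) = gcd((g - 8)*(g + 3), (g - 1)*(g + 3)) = g + 3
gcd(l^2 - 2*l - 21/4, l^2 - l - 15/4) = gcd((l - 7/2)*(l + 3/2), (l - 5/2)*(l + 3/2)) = l + 3/2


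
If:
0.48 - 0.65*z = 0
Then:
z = 0.74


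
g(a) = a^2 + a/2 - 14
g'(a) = 2*a + 1/2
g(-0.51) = -13.99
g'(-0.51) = -0.52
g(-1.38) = -12.79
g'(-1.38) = -2.26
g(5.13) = 14.88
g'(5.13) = 10.76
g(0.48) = -13.53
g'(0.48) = 1.46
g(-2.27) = -9.98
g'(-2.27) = -4.04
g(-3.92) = -0.59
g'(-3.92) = -7.34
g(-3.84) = -1.17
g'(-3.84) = -7.18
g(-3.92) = -0.59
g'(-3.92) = -7.34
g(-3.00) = -6.50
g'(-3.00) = -5.50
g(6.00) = 25.00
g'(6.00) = 12.50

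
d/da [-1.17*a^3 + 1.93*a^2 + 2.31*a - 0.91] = -3.51*a^2 + 3.86*a + 2.31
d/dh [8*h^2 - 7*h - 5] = 16*h - 7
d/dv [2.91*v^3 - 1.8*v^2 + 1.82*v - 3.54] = 8.73*v^2 - 3.6*v + 1.82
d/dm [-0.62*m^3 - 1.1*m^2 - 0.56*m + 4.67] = -1.86*m^2 - 2.2*m - 0.56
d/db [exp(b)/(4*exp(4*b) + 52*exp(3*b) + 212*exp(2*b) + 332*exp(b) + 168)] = (-3*exp(4*b) - 26*exp(3*b) - 53*exp(2*b) + 42)*exp(b)/(4*(exp(8*b) + 26*exp(7*b) + 275*exp(6*b) + 1544*exp(5*b) + 5051*exp(4*b) + 9890*exp(3*b) + 11341*exp(2*b) + 6972*exp(b) + 1764))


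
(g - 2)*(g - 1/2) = g^2 - 5*g/2 + 1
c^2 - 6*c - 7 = (c - 7)*(c + 1)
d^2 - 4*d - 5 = (d - 5)*(d + 1)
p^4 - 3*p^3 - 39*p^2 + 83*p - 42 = (p - 7)*(p - 1)^2*(p + 6)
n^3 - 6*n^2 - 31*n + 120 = (n - 8)*(n - 3)*(n + 5)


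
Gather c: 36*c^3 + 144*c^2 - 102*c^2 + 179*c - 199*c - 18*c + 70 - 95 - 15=36*c^3 + 42*c^2 - 38*c - 40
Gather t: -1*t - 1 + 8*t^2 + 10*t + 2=8*t^2 + 9*t + 1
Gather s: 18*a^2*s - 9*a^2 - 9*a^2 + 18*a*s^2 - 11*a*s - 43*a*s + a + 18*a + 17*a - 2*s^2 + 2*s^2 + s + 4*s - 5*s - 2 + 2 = -18*a^2 + 18*a*s^2 + 36*a + s*(18*a^2 - 54*a)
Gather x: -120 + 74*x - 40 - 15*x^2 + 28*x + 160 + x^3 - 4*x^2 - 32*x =x^3 - 19*x^2 + 70*x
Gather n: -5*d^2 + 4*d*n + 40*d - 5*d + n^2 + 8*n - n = -5*d^2 + 35*d + n^2 + n*(4*d + 7)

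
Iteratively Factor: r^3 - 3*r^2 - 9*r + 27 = (r + 3)*(r^2 - 6*r + 9) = (r - 3)*(r + 3)*(r - 3)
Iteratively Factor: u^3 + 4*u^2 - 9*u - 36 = (u - 3)*(u^2 + 7*u + 12) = (u - 3)*(u + 4)*(u + 3)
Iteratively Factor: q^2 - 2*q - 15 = (q - 5)*(q + 3)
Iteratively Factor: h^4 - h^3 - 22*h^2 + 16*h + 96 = (h - 4)*(h^3 + 3*h^2 - 10*h - 24) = (h - 4)*(h - 3)*(h^2 + 6*h + 8) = (h - 4)*(h - 3)*(h + 2)*(h + 4)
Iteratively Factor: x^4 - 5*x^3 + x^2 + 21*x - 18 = (x - 3)*(x^3 - 2*x^2 - 5*x + 6) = (x - 3)*(x + 2)*(x^2 - 4*x + 3) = (x - 3)^2*(x + 2)*(x - 1)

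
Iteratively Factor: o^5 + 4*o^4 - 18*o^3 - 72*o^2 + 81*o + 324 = (o - 3)*(o^4 + 7*o^3 + 3*o^2 - 63*o - 108) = (o - 3)*(o + 4)*(o^3 + 3*o^2 - 9*o - 27) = (o - 3)*(o + 3)*(o + 4)*(o^2 - 9) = (o - 3)^2*(o + 3)*(o + 4)*(o + 3)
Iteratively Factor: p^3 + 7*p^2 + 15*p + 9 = (p + 1)*(p^2 + 6*p + 9) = (p + 1)*(p + 3)*(p + 3)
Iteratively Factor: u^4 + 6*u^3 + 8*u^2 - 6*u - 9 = (u + 1)*(u^3 + 5*u^2 + 3*u - 9) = (u + 1)*(u + 3)*(u^2 + 2*u - 3) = (u - 1)*(u + 1)*(u + 3)*(u + 3)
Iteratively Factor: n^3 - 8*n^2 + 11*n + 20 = (n + 1)*(n^2 - 9*n + 20) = (n - 5)*(n + 1)*(n - 4)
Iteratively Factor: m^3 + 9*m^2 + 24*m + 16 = (m + 1)*(m^2 + 8*m + 16) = (m + 1)*(m + 4)*(m + 4)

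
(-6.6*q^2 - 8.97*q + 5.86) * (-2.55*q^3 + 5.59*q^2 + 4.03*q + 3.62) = 16.83*q^5 - 14.0205*q^4 - 91.6833*q^3 - 27.2837*q^2 - 8.8556*q + 21.2132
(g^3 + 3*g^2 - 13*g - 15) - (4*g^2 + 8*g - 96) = g^3 - g^2 - 21*g + 81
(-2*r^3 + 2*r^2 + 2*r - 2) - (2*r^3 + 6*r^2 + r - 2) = -4*r^3 - 4*r^2 + r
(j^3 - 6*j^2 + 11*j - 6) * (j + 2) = j^4 - 4*j^3 - j^2 + 16*j - 12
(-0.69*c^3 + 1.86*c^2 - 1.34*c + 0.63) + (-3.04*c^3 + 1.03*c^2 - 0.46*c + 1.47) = -3.73*c^3 + 2.89*c^2 - 1.8*c + 2.1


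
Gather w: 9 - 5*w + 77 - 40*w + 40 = 126 - 45*w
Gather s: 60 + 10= 70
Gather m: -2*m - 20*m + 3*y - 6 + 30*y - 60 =-22*m + 33*y - 66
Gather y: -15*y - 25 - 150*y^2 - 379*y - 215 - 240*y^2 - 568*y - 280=-390*y^2 - 962*y - 520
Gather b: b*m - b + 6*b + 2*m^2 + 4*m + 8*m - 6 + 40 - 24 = b*(m + 5) + 2*m^2 + 12*m + 10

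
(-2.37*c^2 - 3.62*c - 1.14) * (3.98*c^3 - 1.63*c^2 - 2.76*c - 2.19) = -9.4326*c^5 - 10.5445*c^4 + 7.9046*c^3 + 17.0397*c^2 + 11.0742*c + 2.4966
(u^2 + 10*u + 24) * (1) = u^2 + 10*u + 24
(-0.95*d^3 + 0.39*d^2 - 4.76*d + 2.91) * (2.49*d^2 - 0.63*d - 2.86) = -2.3655*d^5 + 1.5696*d^4 - 9.3811*d^3 + 9.1293*d^2 + 11.7803*d - 8.3226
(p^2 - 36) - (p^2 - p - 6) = p - 30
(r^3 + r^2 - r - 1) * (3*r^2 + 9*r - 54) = 3*r^5 + 12*r^4 - 48*r^3 - 66*r^2 + 45*r + 54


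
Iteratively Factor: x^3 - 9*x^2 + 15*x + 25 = (x - 5)*(x^2 - 4*x - 5) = (x - 5)*(x + 1)*(x - 5)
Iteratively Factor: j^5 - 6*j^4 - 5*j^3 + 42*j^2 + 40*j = (j)*(j^4 - 6*j^3 - 5*j^2 + 42*j + 40) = j*(j + 2)*(j^3 - 8*j^2 + 11*j + 20) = j*(j - 4)*(j + 2)*(j^2 - 4*j - 5) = j*(j - 4)*(j + 1)*(j + 2)*(j - 5)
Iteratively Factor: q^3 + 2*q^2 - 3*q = (q - 1)*(q^2 + 3*q) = q*(q - 1)*(q + 3)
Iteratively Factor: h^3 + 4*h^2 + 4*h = (h + 2)*(h^2 + 2*h) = (h + 2)^2*(h)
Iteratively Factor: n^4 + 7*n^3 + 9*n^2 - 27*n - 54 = (n - 2)*(n^3 + 9*n^2 + 27*n + 27) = (n - 2)*(n + 3)*(n^2 + 6*n + 9) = (n - 2)*(n + 3)^2*(n + 3)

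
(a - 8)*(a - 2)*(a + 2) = a^3 - 8*a^2 - 4*a + 32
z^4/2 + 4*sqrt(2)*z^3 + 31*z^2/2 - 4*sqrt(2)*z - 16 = (z/2 + 1/2)*(z - 1)*(z + 4*sqrt(2))^2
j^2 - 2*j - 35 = (j - 7)*(j + 5)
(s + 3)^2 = s^2 + 6*s + 9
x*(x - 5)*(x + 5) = x^3 - 25*x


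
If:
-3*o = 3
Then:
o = -1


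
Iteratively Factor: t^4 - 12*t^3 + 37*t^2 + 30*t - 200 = (t - 4)*(t^3 - 8*t^2 + 5*t + 50) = (t - 4)*(t + 2)*(t^2 - 10*t + 25) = (t - 5)*(t - 4)*(t + 2)*(t - 5)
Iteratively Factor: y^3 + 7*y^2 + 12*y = (y + 4)*(y^2 + 3*y) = (y + 3)*(y + 4)*(y)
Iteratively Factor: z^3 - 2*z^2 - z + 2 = (z - 1)*(z^2 - z - 2) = (z - 1)*(z + 1)*(z - 2)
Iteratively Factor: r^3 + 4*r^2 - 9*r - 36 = (r - 3)*(r^2 + 7*r + 12) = (r - 3)*(r + 4)*(r + 3)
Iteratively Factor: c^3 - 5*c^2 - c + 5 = (c - 1)*(c^2 - 4*c - 5) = (c - 5)*(c - 1)*(c + 1)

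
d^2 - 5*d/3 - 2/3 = (d - 2)*(d + 1/3)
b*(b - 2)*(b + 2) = b^3 - 4*b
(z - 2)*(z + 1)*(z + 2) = z^3 + z^2 - 4*z - 4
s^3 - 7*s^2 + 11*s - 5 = (s - 5)*(s - 1)^2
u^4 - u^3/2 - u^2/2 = u^2*(u - 1)*(u + 1/2)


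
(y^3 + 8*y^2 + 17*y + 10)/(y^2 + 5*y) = y + 3 + 2/y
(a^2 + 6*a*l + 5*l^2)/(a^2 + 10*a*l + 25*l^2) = (a + l)/(a + 5*l)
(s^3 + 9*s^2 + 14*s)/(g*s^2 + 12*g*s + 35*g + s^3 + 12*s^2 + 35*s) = s*(s + 2)/(g*s + 5*g + s^2 + 5*s)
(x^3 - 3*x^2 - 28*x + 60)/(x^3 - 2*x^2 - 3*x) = (-x^3 + 3*x^2 + 28*x - 60)/(x*(-x^2 + 2*x + 3))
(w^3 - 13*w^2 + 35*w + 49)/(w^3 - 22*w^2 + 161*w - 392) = (w + 1)/(w - 8)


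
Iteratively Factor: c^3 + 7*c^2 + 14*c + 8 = (c + 1)*(c^2 + 6*c + 8) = (c + 1)*(c + 2)*(c + 4)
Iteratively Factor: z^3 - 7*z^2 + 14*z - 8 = (z - 1)*(z^2 - 6*z + 8) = (z - 4)*(z - 1)*(z - 2)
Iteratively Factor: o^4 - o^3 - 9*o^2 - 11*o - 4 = (o + 1)*(o^3 - 2*o^2 - 7*o - 4) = (o + 1)^2*(o^2 - 3*o - 4) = (o + 1)^3*(o - 4)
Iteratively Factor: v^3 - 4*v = (v - 2)*(v^2 + 2*v) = v*(v - 2)*(v + 2)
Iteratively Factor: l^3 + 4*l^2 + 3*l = (l + 1)*(l^2 + 3*l) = l*(l + 1)*(l + 3)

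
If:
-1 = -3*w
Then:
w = 1/3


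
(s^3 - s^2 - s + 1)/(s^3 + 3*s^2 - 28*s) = (s^3 - s^2 - s + 1)/(s*(s^2 + 3*s - 28))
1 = 1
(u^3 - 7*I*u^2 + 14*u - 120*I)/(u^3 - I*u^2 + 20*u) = (u - 6*I)/u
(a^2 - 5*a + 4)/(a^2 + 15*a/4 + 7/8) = 8*(a^2 - 5*a + 4)/(8*a^2 + 30*a + 7)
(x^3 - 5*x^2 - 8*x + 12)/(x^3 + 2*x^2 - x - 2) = (x - 6)/(x + 1)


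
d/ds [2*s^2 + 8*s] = 4*s + 8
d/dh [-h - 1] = -1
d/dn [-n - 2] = -1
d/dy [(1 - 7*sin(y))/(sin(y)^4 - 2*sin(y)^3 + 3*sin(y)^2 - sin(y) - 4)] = (21*sin(y)^4 + 27*sin(y)^2 - 30*sin(y) + 8*sin(3*y) + 29)*cos(y)/(sin(y)^4 - 2*sin(y)^3 + 3*sin(y)^2 - sin(y) - 4)^2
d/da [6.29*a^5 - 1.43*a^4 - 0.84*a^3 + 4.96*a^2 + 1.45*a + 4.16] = 31.45*a^4 - 5.72*a^3 - 2.52*a^2 + 9.92*a + 1.45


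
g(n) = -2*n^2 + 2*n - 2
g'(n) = 2 - 4*n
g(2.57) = -10.07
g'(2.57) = -8.28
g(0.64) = -1.54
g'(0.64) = -0.56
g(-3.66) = -36.11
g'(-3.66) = 16.64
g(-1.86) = -12.64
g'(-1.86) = 9.44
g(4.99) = -41.82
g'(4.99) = -17.96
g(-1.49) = -9.42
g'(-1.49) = 7.96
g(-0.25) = -2.62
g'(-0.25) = 3.00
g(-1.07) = -6.43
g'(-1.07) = 6.28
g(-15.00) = -482.00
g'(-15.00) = 62.00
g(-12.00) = -314.00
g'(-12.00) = 50.00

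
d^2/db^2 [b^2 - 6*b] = 2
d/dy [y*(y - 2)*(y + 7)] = 3*y^2 + 10*y - 14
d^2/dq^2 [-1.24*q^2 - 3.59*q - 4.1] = -2.48000000000000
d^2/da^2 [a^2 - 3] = 2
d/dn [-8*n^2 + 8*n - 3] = 8 - 16*n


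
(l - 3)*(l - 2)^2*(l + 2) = l^4 - 5*l^3 + 2*l^2 + 20*l - 24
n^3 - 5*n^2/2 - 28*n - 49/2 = (n - 7)*(n + 1)*(n + 7/2)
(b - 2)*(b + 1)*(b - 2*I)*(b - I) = b^4 - b^3 - 3*I*b^3 - 4*b^2 + 3*I*b^2 + 2*b + 6*I*b + 4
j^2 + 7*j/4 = j*(j + 7/4)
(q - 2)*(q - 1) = q^2 - 3*q + 2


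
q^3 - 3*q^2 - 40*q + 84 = (q - 7)*(q - 2)*(q + 6)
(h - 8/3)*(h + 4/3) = h^2 - 4*h/3 - 32/9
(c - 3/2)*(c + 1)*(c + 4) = c^3 + 7*c^2/2 - 7*c/2 - 6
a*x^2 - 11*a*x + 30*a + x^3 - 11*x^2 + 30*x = (a + x)*(x - 6)*(x - 5)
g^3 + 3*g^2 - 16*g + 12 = (g - 2)*(g - 1)*(g + 6)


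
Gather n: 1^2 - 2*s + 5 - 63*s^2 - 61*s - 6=-63*s^2 - 63*s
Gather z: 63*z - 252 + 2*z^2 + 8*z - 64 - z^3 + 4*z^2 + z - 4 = -z^3 + 6*z^2 + 72*z - 320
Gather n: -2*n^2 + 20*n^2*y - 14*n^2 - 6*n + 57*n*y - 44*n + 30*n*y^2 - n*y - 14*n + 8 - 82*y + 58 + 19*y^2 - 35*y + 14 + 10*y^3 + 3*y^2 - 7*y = n^2*(20*y - 16) + n*(30*y^2 + 56*y - 64) + 10*y^3 + 22*y^2 - 124*y + 80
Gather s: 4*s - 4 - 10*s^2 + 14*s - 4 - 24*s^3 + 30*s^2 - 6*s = -24*s^3 + 20*s^2 + 12*s - 8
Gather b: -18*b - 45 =-18*b - 45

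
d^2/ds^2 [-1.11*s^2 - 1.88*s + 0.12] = -2.22000000000000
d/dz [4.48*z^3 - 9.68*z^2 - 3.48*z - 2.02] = 13.44*z^2 - 19.36*z - 3.48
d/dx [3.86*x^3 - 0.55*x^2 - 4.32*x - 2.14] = 11.58*x^2 - 1.1*x - 4.32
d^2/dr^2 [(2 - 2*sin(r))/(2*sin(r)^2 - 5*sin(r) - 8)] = 2*(-4*sin(r)^5 + 6*sin(r)^4 - 118*sin(r)^3 + 105*sin(r)^2 + 52*sin(r) - 162)/(5*sin(r) + cos(2*r) + 7)^3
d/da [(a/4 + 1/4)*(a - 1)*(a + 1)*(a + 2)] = a^3 + 9*a^2/4 + a/2 - 3/4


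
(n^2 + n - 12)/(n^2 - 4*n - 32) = (n - 3)/(n - 8)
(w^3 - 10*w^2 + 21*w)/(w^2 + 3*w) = (w^2 - 10*w + 21)/(w + 3)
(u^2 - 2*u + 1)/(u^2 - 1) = (u - 1)/(u + 1)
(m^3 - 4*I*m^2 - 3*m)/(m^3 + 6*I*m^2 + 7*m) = (m - 3*I)/(m + 7*I)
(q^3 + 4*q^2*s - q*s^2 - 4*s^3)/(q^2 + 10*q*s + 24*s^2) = (q^2 - s^2)/(q + 6*s)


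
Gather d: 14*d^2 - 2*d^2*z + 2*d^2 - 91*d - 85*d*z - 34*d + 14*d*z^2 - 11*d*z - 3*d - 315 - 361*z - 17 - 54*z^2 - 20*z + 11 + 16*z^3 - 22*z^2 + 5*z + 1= d^2*(16 - 2*z) + d*(14*z^2 - 96*z - 128) + 16*z^3 - 76*z^2 - 376*z - 320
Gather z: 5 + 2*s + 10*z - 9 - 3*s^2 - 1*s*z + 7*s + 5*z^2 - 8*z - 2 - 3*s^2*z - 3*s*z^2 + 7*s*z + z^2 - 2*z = -3*s^2 + 9*s + z^2*(6 - 3*s) + z*(-3*s^2 + 6*s) - 6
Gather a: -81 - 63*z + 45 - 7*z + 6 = -70*z - 30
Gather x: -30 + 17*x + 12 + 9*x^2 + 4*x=9*x^2 + 21*x - 18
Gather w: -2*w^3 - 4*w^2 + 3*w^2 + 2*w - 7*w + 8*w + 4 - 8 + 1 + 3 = -2*w^3 - w^2 + 3*w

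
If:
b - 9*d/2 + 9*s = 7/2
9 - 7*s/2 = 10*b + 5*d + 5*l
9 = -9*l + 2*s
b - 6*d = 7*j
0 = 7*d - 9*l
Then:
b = 21596/8959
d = -13077/8959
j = 14294/8959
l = -10171/8959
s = -5454/8959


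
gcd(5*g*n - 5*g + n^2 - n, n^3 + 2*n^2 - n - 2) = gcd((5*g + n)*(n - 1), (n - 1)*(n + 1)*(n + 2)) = n - 1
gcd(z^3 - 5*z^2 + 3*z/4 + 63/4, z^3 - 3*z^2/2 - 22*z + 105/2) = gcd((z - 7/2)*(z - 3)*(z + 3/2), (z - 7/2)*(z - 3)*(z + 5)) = z^2 - 13*z/2 + 21/2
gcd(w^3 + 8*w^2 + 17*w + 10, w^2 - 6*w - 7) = w + 1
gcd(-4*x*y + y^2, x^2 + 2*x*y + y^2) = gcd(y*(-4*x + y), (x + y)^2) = 1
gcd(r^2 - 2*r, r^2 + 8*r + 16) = 1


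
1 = 1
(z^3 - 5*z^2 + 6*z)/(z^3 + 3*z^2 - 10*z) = (z - 3)/(z + 5)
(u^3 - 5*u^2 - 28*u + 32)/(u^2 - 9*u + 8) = u + 4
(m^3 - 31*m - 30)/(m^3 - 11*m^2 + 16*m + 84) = (m^2 + 6*m + 5)/(m^2 - 5*m - 14)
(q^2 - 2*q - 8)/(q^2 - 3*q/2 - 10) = 2*(q + 2)/(2*q + 5)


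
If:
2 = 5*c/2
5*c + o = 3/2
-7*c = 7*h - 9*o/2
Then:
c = 4/5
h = -337/140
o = -5/2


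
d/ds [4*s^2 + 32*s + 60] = 8*s + 32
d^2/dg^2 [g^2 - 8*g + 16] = 2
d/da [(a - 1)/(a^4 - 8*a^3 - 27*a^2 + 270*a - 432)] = (-3*a^3 + 11*a^2 + 36*a + 54)/(a^7 - 13*a^6 - 29*a^5 + 885*a^4 - 1800*a^3 - 13068*a^2 + 57024*a - 62208)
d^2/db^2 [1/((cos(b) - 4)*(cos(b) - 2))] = (-4*sin(b)^4 + 6*sin(b)^2 - 141*cos(b)/2 + 9*cos(3*b)/2 + 54)/((cos(b) - 4)^3*(cos(b) - 2)^3)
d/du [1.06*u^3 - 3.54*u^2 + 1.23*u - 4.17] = 3.18*u^2 - 7.08*u + 1.23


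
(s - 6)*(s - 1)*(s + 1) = s^3 - 6*s^2 - s + 6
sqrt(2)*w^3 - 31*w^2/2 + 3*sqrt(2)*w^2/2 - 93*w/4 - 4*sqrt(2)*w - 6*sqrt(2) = (w + 3/2)*(w - 8*sqrt(2))*(sqrt(2)*w + 1/2)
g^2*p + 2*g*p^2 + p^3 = p*(g + p)^2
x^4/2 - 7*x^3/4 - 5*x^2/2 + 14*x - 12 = (x/2 + sqrt(2))*(x - 2)*(x - 3/2)*(x - 2*sqrt(2))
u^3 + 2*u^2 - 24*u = u*(u - 4)*(u + 6)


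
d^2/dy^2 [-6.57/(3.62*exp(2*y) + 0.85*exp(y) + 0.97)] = (-6.57*(7.24*exp(y) + 0.85)*(14.48*exp(y) + 1.7)*exp(y) + (95.1336*exp(y) + 5.5845)*(3.62*exp(2*y) + 0.85*exp(y) + 0.97))*exp(y)/(3.62*exp(2*y) + 0.85*exp(y) + 0.97)^3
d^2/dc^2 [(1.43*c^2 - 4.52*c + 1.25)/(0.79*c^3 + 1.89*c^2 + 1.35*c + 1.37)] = (1.784926*c^6 - 16.925592*c^5 - 40.281942*c^4 - 21.75356*c^3 + 71.277258*c^2 + 81.240816*c + 20.170414)/(0.493039*c^9 + 3.538647*c^8 + 10.993482*c^7 + 21.41043*c^6 + 31.059612*c^5 + 33.781536*c^4 + 27.881958*c^3 + 18.132498*c^2 + 7.601445*c + 2.571353)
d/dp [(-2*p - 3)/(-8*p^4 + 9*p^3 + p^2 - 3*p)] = (-48*p^4 - 60*p^3 + 83*p^2 + 6*p - 9)/(p^2*(64*p^6 - 144*p^5 + 65*p^4 + 66*p^3 - 53*p^2 - 6*p + 9))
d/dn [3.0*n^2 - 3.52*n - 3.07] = 6.0*n - 3.52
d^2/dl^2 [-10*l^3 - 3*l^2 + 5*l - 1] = -60*l - 6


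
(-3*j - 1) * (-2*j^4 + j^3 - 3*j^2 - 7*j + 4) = 6*j^5 - j^4 + 8*j^3 + 24*j^2 - 5*j - 4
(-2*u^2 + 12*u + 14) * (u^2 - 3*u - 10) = -2*u^4 + 18*u^3 - 2*u^2 - 162*u - 140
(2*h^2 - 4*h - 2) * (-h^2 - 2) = -2*h^4 + 4*h^3 - 2*h^2 + 8*h + 4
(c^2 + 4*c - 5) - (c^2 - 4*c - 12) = 8*c + 7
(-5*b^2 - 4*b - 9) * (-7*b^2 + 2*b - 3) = 35*b^4 + 18*b^3 + 70*b^2 - 6*b + 27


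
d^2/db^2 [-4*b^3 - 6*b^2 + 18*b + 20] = -24*b - 12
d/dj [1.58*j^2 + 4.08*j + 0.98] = 3.16*j + 4.08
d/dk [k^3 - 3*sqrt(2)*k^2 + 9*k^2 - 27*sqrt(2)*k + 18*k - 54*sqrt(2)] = 3*k^2 - 6*sqrt(2)*k + 18*k - 27*sqrt(2) + 18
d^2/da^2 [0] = 0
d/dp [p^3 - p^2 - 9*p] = 3*p^2 - 2*p - 9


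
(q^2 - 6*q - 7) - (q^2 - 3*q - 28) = 21 - 3*q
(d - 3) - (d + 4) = -7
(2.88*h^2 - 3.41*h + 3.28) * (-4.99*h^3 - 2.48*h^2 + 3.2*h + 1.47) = -14.3712*h^5 + 9.8735*h^4 + 1.3056*h^3 - 14.8128*h^2 + 5.4833*h + 4.8216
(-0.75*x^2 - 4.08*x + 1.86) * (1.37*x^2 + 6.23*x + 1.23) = -1.0275*x^4 - 10.2621*x^3 - 23.7927*x^2 + 6.5694*x + 2.2878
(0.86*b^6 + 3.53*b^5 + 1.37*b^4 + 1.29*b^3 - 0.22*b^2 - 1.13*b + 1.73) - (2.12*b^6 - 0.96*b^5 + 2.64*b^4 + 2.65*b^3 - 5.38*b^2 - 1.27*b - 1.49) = -1.26*b^6 + 4.49*b^5 - 1.27*b^4 - 1.36*b^3 + 5.16*b^2 + 0.14*b + 3.22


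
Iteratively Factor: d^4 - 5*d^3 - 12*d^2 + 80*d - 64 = (d + 4)*(d^3 - 9*d^2 + 24*d - 16) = (d - 1)*(d + 4)*(d^2 - 8*d + 16) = (d - 4)*(d - 1)*(d + 4)*(d - 4)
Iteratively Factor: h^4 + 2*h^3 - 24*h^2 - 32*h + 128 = (h - 2)*(h^3 + 4*h^2 - 16*h - 64) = (h - 2)*(h + 4)*(h^2 - 16) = (h - 2)*(h + 4)^2*(h - 4)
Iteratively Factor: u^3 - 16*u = (u - 4)*(u^2 + 4*u) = u*(u - 4)*(u + 4)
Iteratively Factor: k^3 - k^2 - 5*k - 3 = (k - 3)*(k^2 + 2*k + 1) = (k - 3)*(k + 1)*(k + 1)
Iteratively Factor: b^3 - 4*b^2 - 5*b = (b - 5)*(b^2 + b) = b*(b - 5)*(b + 1)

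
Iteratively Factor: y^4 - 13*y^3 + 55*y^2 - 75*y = (y)*(y^3 - 13*y^2 + 55*y - 75) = y*(y - 5)*(y^2 - 8*y + 15) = y*(y - 5)^2*(y - 3)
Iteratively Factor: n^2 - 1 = (n + 1)*(n - 1)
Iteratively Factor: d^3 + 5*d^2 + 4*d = (d + 1)*(d^2 + 4*d) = d*(d + 1)*(d + 4)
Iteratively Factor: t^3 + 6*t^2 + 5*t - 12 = (t + 3)*(t^2 + 3*t - 4) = (t + 3)*(t + 4)*(t - 1)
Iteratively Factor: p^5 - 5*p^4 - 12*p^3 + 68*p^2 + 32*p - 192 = (p + 3)*(p^4 - 8*p^3 + 12*p^2 + 32*p - 64) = (p - 4)*(p + 3)*(p^3 - 4*p^2 - 4*p + 16) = (p - 4)*(p - 2)*(p + 3)*(p^2 - 2*p - 8) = (p - 4)^2*(p - 2)*(p + 3)*(p + 2)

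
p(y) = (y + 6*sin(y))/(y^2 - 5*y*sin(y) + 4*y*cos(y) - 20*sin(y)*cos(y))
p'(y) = (y + 6*sin(y))*(4*y*sin(y) + 5*y*cos(y) - 2*y - 20*sin(y)^2 + 5*sin(y) + 20*cos(y)^2 - 4*cos(y))/(y^2 - 5*y*sin(y) + 4*y*cos(y) - 20*sin(y)*cos(y))^2 + (6*cos(y) + 1)/(y^2 - 5*y*sin(y) + 4*y*cos(y) - 20*sin(y)*cos(y))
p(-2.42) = 1.33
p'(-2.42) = -5.55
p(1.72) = -2.11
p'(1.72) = -6.71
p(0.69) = -0.48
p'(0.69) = -0.25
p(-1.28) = 15.04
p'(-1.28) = 541.85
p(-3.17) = -0.13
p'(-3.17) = -0.45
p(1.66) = -1.76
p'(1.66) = -4.91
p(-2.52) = 2.66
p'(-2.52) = -31.15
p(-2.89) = -0.39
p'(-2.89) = -1.95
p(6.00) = 0.06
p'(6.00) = 0.11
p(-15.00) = -0.09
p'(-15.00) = -0.07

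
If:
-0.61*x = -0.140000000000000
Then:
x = 0.23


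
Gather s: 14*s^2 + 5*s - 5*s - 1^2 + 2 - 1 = 14*s^2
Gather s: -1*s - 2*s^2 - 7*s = -2*s^2 - 8*s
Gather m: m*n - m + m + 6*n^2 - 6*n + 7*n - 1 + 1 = m*n + 6*n^2 + n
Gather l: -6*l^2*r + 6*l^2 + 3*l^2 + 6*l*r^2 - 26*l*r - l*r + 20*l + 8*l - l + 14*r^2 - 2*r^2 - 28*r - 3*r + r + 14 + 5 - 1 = l^2*(9 - 6*r) + l*(6*r^2 - 27*r + 27) + 12*r^2 - 30*r + 18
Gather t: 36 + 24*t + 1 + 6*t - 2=30*t + 35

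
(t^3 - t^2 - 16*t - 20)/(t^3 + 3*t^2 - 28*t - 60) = (t + 2)/(t + 6)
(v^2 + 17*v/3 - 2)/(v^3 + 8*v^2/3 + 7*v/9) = 3*(3*v^2 + 17*v - 6)/(v*(9*v^2 + 24*v + 7))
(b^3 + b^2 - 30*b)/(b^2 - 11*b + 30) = b*(b + 6)/(b - 6)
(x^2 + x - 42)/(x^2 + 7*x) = (x - 6)/x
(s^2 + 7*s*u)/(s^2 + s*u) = (s + 7*u)/(s + u)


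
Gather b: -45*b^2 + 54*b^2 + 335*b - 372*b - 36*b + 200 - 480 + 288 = 9*b^2 - 73*b + 8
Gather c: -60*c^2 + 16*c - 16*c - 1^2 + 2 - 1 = -60*c^2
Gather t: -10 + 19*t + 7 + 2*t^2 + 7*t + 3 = 2*t^2 + 26*t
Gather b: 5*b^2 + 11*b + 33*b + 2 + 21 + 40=5*b^2 + 44*b + 63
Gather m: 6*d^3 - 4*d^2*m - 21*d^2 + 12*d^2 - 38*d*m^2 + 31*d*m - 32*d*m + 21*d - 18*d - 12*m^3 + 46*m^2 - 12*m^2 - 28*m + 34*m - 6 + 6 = 6*d^3 - 9*d^2 + 3*d - 12*m^3 + m^2*(34 - 38*d) + m*(-4*d^2 - d + 6)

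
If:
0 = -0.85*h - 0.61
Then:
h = -0.72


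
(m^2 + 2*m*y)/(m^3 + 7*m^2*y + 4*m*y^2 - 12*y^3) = m/(m^2 + 5*m*y - 6*y^2)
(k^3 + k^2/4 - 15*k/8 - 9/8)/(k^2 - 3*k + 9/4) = (4*k^2 + 7*k + 3)/(2*(2*k - 3))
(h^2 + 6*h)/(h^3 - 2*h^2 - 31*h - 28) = h*(h + 6)/(h^3 - 2*h^2 - 31*h - 28)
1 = 1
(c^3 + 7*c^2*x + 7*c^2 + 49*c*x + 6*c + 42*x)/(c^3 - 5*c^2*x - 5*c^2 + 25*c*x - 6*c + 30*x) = (-c^2 - 7*c*x - 6*c - 42*x)/(-c^2 + 5*c*x + 6*c - 30*x)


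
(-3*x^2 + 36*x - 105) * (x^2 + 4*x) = -3*x^4 + 24*x^3 + 39*x^2 - 420*x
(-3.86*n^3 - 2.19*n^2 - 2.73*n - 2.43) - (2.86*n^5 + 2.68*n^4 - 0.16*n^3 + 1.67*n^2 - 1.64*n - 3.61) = -2.86*n^5 - 2.68*n^4 - 3.7*n^3 - 3.86*n^2 - 1.09*n + 1.18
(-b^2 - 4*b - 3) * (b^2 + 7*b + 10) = -b^4 - 11*b^3 - 41*b^2 - 61*b - 30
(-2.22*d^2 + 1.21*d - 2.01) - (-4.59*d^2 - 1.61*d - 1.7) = 2.37*d^2 + 2.82*d - 0.31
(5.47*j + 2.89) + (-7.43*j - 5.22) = -1.96*j - 2.33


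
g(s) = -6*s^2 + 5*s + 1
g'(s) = 5 - 12*s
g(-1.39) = -17.54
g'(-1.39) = 21.68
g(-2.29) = -41.91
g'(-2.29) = 32.48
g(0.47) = 2.02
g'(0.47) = -0.64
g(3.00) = -38.00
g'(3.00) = -31.00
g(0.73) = 1.45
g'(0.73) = -3.76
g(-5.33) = -196.10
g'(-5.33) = 68.96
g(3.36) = -49.94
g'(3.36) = -35.32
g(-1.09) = -11.58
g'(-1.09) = 18.08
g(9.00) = -440.00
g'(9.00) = -103.00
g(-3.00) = -68.00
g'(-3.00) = 41.00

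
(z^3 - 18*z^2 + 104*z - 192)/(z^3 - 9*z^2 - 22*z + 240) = (z - 4)/(z + 5)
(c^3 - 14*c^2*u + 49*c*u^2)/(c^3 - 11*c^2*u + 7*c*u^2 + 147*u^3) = c/(c + 3*u)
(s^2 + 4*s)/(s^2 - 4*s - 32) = s/(s - 8)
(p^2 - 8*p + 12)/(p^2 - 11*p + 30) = (p - 2)/(p - 5)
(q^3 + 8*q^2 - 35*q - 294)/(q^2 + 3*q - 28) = (q^2 + q - 42)/(q - 4)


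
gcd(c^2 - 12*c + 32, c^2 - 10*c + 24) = c - 4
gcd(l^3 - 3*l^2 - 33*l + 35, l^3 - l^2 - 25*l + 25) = l^2 + 4*l - 5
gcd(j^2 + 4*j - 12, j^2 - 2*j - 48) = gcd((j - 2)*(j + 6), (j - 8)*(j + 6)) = j + 6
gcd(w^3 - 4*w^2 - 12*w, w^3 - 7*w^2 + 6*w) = w^2 - 6*w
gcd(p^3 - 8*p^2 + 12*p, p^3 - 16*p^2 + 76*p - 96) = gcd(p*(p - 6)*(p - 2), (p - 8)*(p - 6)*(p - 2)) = p^2 - 8*p + 12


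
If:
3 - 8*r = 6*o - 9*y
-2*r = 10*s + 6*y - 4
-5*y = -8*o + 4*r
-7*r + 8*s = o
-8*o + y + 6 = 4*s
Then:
No Solution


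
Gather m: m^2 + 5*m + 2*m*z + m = m^2 + m*(2*z + 6)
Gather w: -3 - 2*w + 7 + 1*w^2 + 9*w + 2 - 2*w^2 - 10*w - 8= -w^2 - 3*w - 2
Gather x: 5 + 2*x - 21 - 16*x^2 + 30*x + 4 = -16*x^2 + 32*x - 12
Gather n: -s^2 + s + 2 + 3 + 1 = -s^2 + s + 6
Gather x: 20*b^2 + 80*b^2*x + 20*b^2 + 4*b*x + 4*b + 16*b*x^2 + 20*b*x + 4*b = 40*b^2 + 16*b*x^2 + 8*b + x*(80*b^2 + 24*b)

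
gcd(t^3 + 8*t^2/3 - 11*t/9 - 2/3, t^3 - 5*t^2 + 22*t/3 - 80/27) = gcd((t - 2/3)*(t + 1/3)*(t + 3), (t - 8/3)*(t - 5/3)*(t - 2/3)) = t - 2/3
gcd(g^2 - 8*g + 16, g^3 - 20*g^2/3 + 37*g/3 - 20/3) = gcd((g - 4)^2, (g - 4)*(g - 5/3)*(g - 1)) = g - 4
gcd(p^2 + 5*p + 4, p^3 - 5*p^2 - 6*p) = p + 1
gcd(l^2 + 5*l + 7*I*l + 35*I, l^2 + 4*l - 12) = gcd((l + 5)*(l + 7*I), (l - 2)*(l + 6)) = 1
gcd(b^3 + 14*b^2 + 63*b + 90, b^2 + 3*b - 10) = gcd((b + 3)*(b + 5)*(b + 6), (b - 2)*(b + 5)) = b + 5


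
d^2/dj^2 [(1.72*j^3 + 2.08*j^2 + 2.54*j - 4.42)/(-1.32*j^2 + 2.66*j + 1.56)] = (3.5527136788005e-15*j^5 - 54.881696*j^3 - 22.31424*j^2 - 149.613984*j + 91.707824)/(2.299968*j^6 - 13.904352*j^5 + 19.864944*j^4 + 14.043736*j^3 - 23.476752*j^2 - 19.420128*j - 3.796416)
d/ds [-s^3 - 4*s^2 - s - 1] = -3*s^2 - 8*s - 1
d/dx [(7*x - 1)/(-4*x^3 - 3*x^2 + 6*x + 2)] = (56*x^3 + 9*x^2 - 6*x + 20)/(16*x^6 + 24*x^5 - 39*x^4 - 52*x^3 + 24*x^2 + 24*x + 4)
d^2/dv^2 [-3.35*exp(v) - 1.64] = -3.35*exp(v)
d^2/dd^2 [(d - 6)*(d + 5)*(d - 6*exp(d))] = -6*d^2*exp(d) - 18*d*exp(d) + 6*d + 180*exp(d) - 2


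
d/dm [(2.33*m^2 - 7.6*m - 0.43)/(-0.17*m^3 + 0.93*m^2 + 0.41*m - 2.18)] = (0.3961*m^4 - 2.584*m^3 + 7.804*m^2 - 9.359*m + 16.7443)/(0.0289*m^6 - 0.3162*m^5 + 0.7255*m^4 + 1.5038*m^3 - 3.8867*m^2 - 1.7876*m + 4.7524)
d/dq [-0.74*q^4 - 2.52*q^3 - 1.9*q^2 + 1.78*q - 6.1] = -2.96*q^3 - 7.56*q^2 - 3.8*q + 1.78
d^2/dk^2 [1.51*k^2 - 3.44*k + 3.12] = 3.02000000000000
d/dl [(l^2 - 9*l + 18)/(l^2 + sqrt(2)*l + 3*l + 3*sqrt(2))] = ((2*l - 9)*(l^2 + sqrt(2)*l + 3*l + 3*sqrt(2)) - (2*l + sqrt(2) + 3)*(l^2 - 9*l + 18))/(l^2 + sqrt(2)*l + 3*l + 3*sqrt(2))^2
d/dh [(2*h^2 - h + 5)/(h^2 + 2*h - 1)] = (5*h^2 - 14*h - 9)/(h^4 + 4*h^3 + 2*h^2 - 4*h + 1)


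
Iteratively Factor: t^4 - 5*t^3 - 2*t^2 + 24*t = (t - 4)*(t^3 - t^2 - 6*t) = (t - 4)*(t - 3)*(t^2 + 2*t) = t*(t - 4)*(t - 3)*(t + 2)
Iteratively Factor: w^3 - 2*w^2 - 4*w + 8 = (w - 2)*(w^2 - 4) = (w - 2)^2*(w + 2)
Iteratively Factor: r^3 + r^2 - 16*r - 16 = (r + 1)*(r^2 - 16) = (r - 4)*(r + 1)*(r + 4)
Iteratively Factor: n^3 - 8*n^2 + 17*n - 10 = (n - 2)*(n^2 - 6*n + 5) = (n - 5)*(n - 2)*(n - 1)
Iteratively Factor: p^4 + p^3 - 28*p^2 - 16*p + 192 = (p - 4)*(p^3 + 5*p^2 - 8*p - 48) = (p - 4)*(p + 4)*(p^2 + p - 12) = (p - 4)*(p - 3)*(p + 4)*(p + 4)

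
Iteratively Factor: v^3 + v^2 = (v + 1)*(v^2) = v*(v + 1)*(v)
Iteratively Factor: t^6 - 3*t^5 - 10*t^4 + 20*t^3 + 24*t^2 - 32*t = (t - 1)*(t^5 - 2*t^4 - 12*t^3 + 8*t^2 + 32*t) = (t - 2)*(t - 1)*(t^4 - 12*t^2 - 16*t) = (t - 2)*(t - 1)*(t + 2)*(t^3 - 2*t^2 - 8*t) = (t - 4)*(t - 2)*(t - 1)*(t + 2)*(t^2 + 2*t) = t*(t - 4)*(t - 2)*(t - 1)*(t + 2)*(t + 2)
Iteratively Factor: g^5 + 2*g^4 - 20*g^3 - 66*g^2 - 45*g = (g + 3)*(g^4 - g^3 - 17*g^2 - 15*g) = (g - 5)*(g + 3)*(g^3 + 4*g^2 + 3*g) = g*(g - 5)*(g + 3)*(g^2 + 4*g + 3) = g*(g - 5)*(g + 1)*(g + 3)*(g + 3)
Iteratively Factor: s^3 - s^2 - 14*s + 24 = (s + 4)*(s^2 - 5*s + 6) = (s - 2)*(s + 4)*(s - 3)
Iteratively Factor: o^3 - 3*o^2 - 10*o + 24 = (o - 2)*(o^2 - o - 12) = (o - 2)*(o + 3)*(o - 4)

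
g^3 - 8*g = g*(g - 2*sqrt(2))*(g + 2*sqrt(2))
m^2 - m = m*(m - 1)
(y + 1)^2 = y^2 + 2*y + 1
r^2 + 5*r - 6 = (r - 1)*(r + 6)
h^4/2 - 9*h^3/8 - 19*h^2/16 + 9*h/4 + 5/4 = (h/2 + 1/4)*(h - 2)^2*(h + 5/4)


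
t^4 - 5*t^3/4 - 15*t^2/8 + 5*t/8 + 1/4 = (t - 2)*(t - 1/2)*(t + 1/4)*(t + 1)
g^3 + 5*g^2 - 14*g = g*(g - 2)*(g + 7)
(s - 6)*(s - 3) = s^2 - 9*s + 18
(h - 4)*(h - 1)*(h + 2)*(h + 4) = h^4 + h^3 - 18*h^2 - 16*h + 32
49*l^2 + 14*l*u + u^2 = (7*l + u)^2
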